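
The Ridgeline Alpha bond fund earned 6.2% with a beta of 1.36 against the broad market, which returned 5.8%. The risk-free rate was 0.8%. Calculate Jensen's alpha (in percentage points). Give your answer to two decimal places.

CAPM expected return = Rf + β(Rm − Rf) = 0.8% + 1.36 × (5.8% − 0.8%) = 0.8 + 1.36 × 5.00 = 7.6000%
Jensen's α = Rp − E[R] = 6.2% − 7.6000% = -1.4000

-1.40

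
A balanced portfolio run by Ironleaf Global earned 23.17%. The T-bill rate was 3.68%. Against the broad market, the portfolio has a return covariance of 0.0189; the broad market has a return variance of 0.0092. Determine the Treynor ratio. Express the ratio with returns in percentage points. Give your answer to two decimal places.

9.49

β = Cov / Var = 0.0189 / 0.0092 = 2.0543
Treynor = (Rp − Rf) / β = (23.17% − 3.68%) / 2.0543 = 19.49 / 2.0543 = 9.4874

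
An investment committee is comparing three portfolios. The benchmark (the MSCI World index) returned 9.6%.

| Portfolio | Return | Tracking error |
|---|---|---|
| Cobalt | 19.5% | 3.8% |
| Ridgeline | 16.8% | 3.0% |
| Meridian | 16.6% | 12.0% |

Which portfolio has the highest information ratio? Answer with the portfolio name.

Cobalt: IR = (19.5% − 9.6%) / 3.8% = 2.605
Ridgeline: IR = (16.8% − 9.6%) / 3.0% = 2.400
Meridian: IR = (16.6% − 9.6%) / 12.0% = 0.583
Highest: Cobalt (2.605).

Cobalt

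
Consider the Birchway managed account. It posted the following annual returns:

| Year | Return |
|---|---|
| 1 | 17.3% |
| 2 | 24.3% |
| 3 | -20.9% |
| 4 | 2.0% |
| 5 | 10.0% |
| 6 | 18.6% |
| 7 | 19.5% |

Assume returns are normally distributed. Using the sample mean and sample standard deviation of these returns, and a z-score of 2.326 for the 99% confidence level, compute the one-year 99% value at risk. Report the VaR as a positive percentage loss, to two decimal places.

25.93

μ = (17.3 + 24.3 − 20.9 + 2 + 10 + 18.6 + 19.5) / 7 = 10.1143%
Σ(r − μ)² = 1440.7086; sample σ = √(1440.7086/6) = 15.4957%
VaR = −(μ − z·σ) = −(10.1143 − 2.326 × 15.4957) = −(-25.9287) = 25.9287%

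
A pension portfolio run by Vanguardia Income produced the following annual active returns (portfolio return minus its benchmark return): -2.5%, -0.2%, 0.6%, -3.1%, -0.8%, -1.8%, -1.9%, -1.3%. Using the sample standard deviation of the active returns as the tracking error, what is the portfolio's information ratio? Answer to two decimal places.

-1.13

r̄ = (-2.5 − 0.2 + 0.6 − 3.1 − 0.8 − 1.8 − 1.9 − 1.3) / 8 = -1.3750%
Sample σ = √[Σ(r − r̄)² / 7] = √[10.3150 / 7] = √1.4736 = 1.2139%
IR = r̄ / tracking error = -1.3750 / 1.2139 = -1.1327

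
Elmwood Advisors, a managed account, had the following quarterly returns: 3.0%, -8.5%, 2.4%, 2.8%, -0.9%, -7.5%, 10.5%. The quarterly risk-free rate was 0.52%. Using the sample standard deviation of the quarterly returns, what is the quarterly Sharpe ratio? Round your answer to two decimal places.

-0.04

μ = (3 − 8.5 + 2.4 + 2.8 − 0.9 − 7.5 + 10.5) / 7 = 0.2571%
Σ(r − μ)² = (3 − 0.2571)² + (-8.5 − 0.2571)² + … = 261.6971
sample σ = √(261.6971 / 6) = √43.6162 = 6.6043%
Sharpe = (μ − rf) / σ = (0.2571 − 0.52) / 6.6043 = -0.2629 / 6.6043 = -0.0398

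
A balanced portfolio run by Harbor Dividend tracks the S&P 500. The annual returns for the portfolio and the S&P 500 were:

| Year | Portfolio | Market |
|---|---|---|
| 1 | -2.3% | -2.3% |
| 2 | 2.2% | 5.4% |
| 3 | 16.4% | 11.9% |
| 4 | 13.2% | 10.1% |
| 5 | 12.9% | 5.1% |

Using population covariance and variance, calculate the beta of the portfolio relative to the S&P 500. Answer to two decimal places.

r̄p = 8.4800%,  r̄m = 6.0400%
Cov = Σ(rp − r̄p)(rm − r̄m) / 5 = 31.0688
Var(rm) = Σ(rm − r̄m)² / 5 = 24.3344
β = Cov / Var = 31.0688 / 24.3344 = 1.2767

1.28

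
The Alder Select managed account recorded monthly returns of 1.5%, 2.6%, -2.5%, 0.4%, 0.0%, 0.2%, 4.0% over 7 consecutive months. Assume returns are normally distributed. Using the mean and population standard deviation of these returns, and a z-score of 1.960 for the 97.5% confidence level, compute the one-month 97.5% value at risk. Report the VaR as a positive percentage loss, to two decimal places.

2.89

μ = (1.5 + 2.6 − 2.5 + 0.4 + 0 + 0.2 + 4) / 7 = 6.20 / 7 = 0.8857%
Σ(r − μ)² = (1.5 − 0.8857)² + (2.6 − 0.8857)² + … = 25.9686
population σ = √(25.9686 / 7) = √3.7098 = 1.9261%
VaR = −(μ − z·σ) = −(0.8857 − 1.960 × 1.9261) = −(-2.8895) = 2.8895%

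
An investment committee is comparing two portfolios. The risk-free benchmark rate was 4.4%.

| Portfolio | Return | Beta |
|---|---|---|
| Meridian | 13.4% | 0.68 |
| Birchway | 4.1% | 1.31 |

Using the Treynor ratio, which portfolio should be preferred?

Meridian

Meridian: Treynor = (13.4% − 4.4%) / 0.68 = 13.235
Birchway: Treynor = (4.1% − 4.4%) / 1.31 = -0.229
Highest: Meridian (13.235).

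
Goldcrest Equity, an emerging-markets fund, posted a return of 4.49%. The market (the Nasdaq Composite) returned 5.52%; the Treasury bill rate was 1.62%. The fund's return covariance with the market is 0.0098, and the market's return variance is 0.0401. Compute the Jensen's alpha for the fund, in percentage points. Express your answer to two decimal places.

1.92

β = Cov / Var = 0.0098 / 0.0401 = 0.2444
E[R] = Rf + β(Rm − Rf) = 1.62% + 0.2444 × (5.52% − 1.62%) = 2.5732%
α = Rp − E[R] = 4.49% − 2.5732% = 1.9168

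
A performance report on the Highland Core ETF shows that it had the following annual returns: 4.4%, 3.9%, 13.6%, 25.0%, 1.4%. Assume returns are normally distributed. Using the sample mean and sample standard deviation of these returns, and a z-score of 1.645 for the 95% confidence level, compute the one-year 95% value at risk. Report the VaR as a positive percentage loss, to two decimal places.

6.37

r̄ = (4.4 + 3.9 + 13.6 + 25 + 1.4) / 5 = 48.30 / 5 = 9.6600%
Σ(r − r̄)² = 379.9120; sample σ = √(379.9120/4) = 9.7457%
VaR = −(r̄ − z·σ) = −(9.6600 − 1.645 × 9.7457) = −(-6.3717) = 6.3717%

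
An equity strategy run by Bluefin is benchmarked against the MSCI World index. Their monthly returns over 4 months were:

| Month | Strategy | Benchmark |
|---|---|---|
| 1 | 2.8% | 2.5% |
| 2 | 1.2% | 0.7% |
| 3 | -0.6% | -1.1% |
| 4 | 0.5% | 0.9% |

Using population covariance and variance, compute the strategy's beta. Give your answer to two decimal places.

0.93

r̄p = 0.9750%,  r̄m = 0.7500%
Cov = Σ(rp − r̄p)(rm − r̄m) / 4 = 1.5063
Var(rm) = Σ(rm − r̄m)² / 4 = 1.6275
β = Cov / Var = 1.5063 / 1.6275 = 0.9255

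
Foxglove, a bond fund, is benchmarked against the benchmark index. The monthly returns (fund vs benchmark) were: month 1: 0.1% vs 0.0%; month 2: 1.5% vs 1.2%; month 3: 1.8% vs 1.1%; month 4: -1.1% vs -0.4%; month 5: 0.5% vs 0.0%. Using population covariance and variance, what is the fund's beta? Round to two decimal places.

r̄p = 0.5600%,  r̄m = 0.3800%
Cov = Σ(rp − r̄p)(rm − r̄m) / 5 = 0.6312
Var(rm) = Σ(rm − r̄m)² / 5 = 0.4176
β = Cov / Var = 0.6312 / 0.4176 = 1.5115

1.51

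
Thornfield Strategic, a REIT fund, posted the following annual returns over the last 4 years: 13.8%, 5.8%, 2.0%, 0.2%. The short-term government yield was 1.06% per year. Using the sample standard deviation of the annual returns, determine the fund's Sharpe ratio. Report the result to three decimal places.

Mean return r̄ = 21.80 / 4 = 5.4500%
Sample std dev = √[109.3100 / 3] = 6.0363%
Sharpe = (r̄ − rf) / σ = (5.4500 − 1.06) / 6.0363 = 4.3900 / 6.0363 = 0.7273

0.727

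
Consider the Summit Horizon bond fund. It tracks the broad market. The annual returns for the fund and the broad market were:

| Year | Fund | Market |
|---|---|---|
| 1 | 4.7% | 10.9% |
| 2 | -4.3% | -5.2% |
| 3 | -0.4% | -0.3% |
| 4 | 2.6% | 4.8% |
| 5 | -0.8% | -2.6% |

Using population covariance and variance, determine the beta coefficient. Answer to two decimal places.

r̄p = 0.3600%,  r̄m = 1.5200%
Cov = Σ(rp − r̄p)(rm − r̄m) / 5 = 17.1068
Var(rm) = Σ(rm − r̄m)² / 5 = 32.8376
β = Cov / Var = 17.1068 / 32.8376 = 0.5210

0.52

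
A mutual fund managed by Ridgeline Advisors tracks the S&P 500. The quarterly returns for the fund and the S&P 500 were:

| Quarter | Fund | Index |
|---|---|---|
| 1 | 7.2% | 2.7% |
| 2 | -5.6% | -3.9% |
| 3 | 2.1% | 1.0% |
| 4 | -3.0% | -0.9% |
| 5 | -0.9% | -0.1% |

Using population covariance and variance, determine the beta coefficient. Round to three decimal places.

1.919

r̄p = -0.0400%,  r̄m = -0.2400%
Cov = Σ(rp − r̄p)(rm − r̄m) / 5 = 9.2244
Var(rm) = Σ(rm − r̄m)² / 5 = 4.8064
β = Cov / Var = 9.2244 / 4.8064 = 1.9192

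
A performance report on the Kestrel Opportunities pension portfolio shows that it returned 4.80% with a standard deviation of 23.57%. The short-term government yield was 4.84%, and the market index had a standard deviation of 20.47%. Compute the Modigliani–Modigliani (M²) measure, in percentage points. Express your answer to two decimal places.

4.81

Sharpe = (Rp − Rf) / σp = (4.80% − 4.84%) / 23.57% = -0.0017
M² = Rf + Sharpe × σm = 4.84% + -0.0017 × 20.47% = 4.8052%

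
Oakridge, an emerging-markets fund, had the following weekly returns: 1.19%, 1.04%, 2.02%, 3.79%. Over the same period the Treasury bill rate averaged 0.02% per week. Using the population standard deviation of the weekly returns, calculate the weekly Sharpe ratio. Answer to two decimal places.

μ = (1.19 + 1.04 + 2.02 + 3.79) / 4 = 8.040 / 4 = 2.0100%
Population σ = √[Σ(r − μ)² / 4] = √[4.7818 / 4] = √1.1955 = 1.0934%
Sharpe = (μ − rf) / σ = (2.0100 − 0.02) / 1.0934 = 1.9900 / 1.0934 = 1.8200

1.82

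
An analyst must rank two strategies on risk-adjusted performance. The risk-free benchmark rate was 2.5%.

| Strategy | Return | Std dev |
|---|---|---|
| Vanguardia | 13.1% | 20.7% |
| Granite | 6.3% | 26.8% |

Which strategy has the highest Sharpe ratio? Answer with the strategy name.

Vanguardia: Sharpe ratio = (13.1% − 2.5%) / 20.7% = 0.512
Granite: Sharpe ratio = (6.3% − 2.5%) / 26.8% = 0.142
Highest: Vanguardia (0.512).

Vanguardia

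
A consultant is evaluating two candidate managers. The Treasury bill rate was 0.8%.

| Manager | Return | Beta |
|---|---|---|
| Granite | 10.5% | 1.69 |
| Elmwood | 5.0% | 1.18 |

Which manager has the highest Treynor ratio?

Granite: Treynor = (10.5% − 0.8%) / 1.69 = 5.740
Elmwood: Treynor = (5.0% − 0.8%) / 1.18 = 3.559
Highest: Granite (5.740).

Granite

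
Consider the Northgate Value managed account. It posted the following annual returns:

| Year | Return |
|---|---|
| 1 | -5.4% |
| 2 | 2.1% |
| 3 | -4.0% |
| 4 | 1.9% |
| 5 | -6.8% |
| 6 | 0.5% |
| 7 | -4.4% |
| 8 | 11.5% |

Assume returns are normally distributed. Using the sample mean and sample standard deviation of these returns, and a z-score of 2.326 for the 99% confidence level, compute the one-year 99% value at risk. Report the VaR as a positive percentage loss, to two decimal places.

14.44

r̄ = (-5.4 + 2.1 − 4 + 1.9 − 6.8 + 0.5 − 4.4 + 11.5) / 8 = -0.5750%
Σ(r − r̄)² = (-5.4 − (-0.5750))² + (2.1 − (-0.5750))² + … = 248.6350
σ = √[248.6350 / 7] = 5.9598%
VaR = −(r̄ − z·σ) = −(-0.5750 − 2.326 × 5.9598) = −(-14.4375) = 14.4375%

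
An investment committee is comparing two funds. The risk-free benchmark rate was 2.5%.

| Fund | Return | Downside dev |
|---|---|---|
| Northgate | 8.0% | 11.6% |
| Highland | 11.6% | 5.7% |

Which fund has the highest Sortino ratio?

Highland

Northgate: Sortino ratio = (8.0% − 2.5%) / 11.6% = 0.474
Highland: Sortino ratio = (11.6% − 2.5%) / 5.7% = 1.596
Highest: Highland (1.596).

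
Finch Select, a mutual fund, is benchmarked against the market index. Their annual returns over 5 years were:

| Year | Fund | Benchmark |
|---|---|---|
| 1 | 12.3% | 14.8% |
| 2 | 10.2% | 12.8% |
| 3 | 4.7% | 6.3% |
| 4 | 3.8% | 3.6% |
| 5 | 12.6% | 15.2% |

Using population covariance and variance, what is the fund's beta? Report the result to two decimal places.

0.79

r̄p = 8.7200%,  r̄m = 10.5400%
Cov = Σ(rp − r̄p)(rm − r̄m) / 5 = 17.5732
Var(rm) = Σ(rm − r̄m)² / 5 = 22.2224
β = Cov / Var = 17.5732 / 22.2224 = 0.7908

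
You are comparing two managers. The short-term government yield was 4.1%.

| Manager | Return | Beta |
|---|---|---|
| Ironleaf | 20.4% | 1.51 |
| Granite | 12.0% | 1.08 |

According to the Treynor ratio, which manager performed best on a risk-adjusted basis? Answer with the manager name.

Ironleaf: Treynor = (20.4% − 4.1%) / 1.51 = 10.795
Granite: Treynor = (12.0% − 4.1%) / 1.08 = 7.315
Highest: Ironleaf (10.795).

Ironleaf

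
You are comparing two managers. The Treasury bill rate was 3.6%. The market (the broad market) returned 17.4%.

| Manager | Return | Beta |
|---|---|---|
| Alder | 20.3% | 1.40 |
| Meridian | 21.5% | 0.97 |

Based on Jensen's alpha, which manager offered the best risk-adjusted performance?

Meridian

Alder: α = 20.3% − [3.6% + 1.40 × (17.4% − 3.6%)] = -2.620
Meridian: α = 21.5% − [3.6% + 0.97 × (17.4% − 3.6%)] = 4.514
Highest: Meridian (4.514).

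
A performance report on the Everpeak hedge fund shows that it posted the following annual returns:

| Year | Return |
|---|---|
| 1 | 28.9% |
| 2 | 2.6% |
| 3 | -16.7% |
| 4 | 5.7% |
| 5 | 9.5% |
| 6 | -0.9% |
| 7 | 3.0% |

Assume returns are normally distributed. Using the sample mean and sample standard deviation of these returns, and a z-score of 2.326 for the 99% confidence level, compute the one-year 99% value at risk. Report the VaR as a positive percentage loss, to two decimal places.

27.00

r̄ = (28.9 + 2.6 − 16.7 + 5.7 + 9.5 − 0.9 + 3) / 7 = 4.5857%
Sample std dev = √[1106.2086 / 6] = 13.5782%
VaR = −(r̄ − z·σ) = −(4.5857 − 2.326 × 13.5782) = −(-26.9972) = 26.9972%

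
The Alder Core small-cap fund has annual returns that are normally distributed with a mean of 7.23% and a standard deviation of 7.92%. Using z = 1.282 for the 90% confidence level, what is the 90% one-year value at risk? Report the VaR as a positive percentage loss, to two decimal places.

VaR (as % loss) = −(μ − z·σ) = −(7.23% − 1.282 × 7.92%) = −(-2.92344%) = 2.92344%

2.92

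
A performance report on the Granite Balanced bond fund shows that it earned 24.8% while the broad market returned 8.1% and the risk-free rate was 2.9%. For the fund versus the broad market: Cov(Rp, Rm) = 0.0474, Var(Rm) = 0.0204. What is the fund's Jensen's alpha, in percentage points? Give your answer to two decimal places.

β = Cov / Var = 0.0474 / 0.0204 = 2.3235
E[R] = Rf + β(Rm − Rf) = 2.9% + 2.3235 × (8.1% − 2.9%) = 14.9822%
α = Rp − E[R] = 24.8% − 14.9822% = 9.8178

9.82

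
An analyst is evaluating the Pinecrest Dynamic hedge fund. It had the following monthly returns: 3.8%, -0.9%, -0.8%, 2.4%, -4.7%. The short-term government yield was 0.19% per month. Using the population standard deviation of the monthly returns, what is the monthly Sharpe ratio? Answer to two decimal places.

-0.08

Mean return r̄ = -0.20 / 5 = -0.0400%
Population σ = √[Σ(r − r̄)² / 5] = √[43.7320 / 5] = √8.7464 = 2.9574%
Sharpe = (r̄ − rf) / σ = (-0.0400 − 0.19) / 2.9574 = -0.2300 / 2.9574 = -0.0778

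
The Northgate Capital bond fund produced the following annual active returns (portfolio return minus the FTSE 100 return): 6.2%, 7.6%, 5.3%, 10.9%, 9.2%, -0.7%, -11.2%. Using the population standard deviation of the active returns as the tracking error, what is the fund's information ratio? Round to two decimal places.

0.55

Mean return r̄ = 27.30 / 7 = 3.9000%
Population σ = √[Σ(r − r̄)² / 7] = √[347.2000 / 7] = √49.6000 = 7.0427%
IR = r̄ / tracking error = 3.9000 / 7.0427 = 0.5538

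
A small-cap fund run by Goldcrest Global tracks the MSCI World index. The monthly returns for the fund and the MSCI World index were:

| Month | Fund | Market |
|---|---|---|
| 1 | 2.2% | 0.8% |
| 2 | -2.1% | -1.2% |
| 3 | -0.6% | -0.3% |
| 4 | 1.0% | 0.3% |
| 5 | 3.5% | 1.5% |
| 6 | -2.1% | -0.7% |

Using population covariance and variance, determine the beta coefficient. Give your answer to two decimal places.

2.28

r̄p = 0.3167%,  r̄m = 0.0667%
Cov = Σ(rp − r̄p)(rm − r̄m) / 6 = 1.8922
Var(rm) = Σ(rm − r̄m)² / 6 = 0.8289
β = Cov / Var = 1.8922 / 0.8289 = 2.2828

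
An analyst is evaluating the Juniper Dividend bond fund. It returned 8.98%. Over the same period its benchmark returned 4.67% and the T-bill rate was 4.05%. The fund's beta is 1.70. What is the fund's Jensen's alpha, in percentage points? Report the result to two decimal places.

CAPM expected return = Rf + β(Rm − Rf) = 4.05% + 1.70 × (4.67% − 4.05%) = 4.05 + 1.70 × 0.62 = 5.1040%
Jensen's α = Rp − E[R] = 8.98% − 5.1040% = 3.8760

3.88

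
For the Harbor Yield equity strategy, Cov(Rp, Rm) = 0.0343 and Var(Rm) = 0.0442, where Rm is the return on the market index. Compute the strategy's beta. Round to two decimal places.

β = Cov(Rp, Rm) / Var(Rm) = 0.0343 / 0.0442 = 0.7760

0.78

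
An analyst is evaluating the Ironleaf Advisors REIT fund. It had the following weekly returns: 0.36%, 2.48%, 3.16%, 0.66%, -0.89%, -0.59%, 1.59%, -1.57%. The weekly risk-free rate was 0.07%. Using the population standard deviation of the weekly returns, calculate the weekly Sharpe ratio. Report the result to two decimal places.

r̄ = (0.36 + 2.48 + 3.16 + 0.66 − 0.89 − 0.59 + 1.59 − 1.57) / 8 = 5.200 / 8 = 0.6500%
Population σ = √[Σ(r − r̄)² / 8] = √[19.4544 / 8] = √2.4318 = 1.5594%
Sharpe = (r̄ − rf) / σ = (0.6500 − 0.07) / 1.5594 = 0.5800 / 1.5594 = 0.3719

0.37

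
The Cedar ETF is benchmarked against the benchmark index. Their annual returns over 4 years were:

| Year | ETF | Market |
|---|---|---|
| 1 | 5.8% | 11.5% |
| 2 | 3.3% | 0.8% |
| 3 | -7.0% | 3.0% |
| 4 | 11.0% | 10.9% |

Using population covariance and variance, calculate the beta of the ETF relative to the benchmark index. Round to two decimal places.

r̄p = 3.2750%,  r̄m = 6.5500%
Cov = Σ(rp − r̄p)(rm − r̄m) / 4 = 20.6088
Var(rm) = Σ(rm − r̄m)² / 4 = 22.2725
β = Cov / Var = 20.6088 / 22.2725 = 0.9253

0.93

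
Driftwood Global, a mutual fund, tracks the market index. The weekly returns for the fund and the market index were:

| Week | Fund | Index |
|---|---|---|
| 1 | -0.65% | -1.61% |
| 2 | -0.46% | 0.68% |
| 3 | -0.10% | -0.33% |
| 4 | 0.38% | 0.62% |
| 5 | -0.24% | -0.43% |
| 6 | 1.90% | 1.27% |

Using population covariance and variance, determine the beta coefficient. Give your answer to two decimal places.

0.65

r̄p = 0.1383%,  r̄m = 0.0333%
Cov = Σ(rp − r̄p)(rm − r̄m) / 6 = 0.5818
Var(rm) = Σ(rm − r̄m)² / 6 = 0.8898
β = Cov / Var = 0.5818 / 0.8898 = 0.6539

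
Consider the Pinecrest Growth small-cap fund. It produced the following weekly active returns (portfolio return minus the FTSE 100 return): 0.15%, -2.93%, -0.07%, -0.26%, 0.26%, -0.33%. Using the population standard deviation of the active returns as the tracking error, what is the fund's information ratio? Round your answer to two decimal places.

μ = (0.15 − 2.93 − 0.07 − 0.26 + 0.26 − 0.33) / 6 = -0.5300%
Σ(r − μ)² = 7.1710; population σ = √(7.1710/6) = 1.0932%
IR = μ / tracking error = -0.5300 / 1.0932 = -0.4848

-0.48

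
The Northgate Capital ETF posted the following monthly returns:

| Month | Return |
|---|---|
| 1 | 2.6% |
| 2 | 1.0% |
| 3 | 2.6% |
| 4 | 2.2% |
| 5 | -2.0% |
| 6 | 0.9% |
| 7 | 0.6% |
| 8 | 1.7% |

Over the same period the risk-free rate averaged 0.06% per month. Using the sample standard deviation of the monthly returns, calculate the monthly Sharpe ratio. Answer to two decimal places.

0.76

r̄ = (2.6 + 1 + 2.6 + 2.2 − 2 + 0.9 + 0.6 + 1.7) / 8 = 1.2000%
Sample σ = √[Σ(r − r̄)² / 7] = √[15.9000 / 7] = √2.2714 = 1.5071%
Sharpe = (r̄ − rf) / σ = (1.2000 − 0.06) / 1.5071 = 1.1400 / 1.5071 = 0.7564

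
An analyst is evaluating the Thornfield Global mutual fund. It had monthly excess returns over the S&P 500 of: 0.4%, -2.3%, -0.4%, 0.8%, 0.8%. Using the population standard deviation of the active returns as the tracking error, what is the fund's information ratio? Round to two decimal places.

Mean return μ = -0.70 / 5 = -0.1400%
Σ(r − μ)² = (0.4 − (-0.1400))² + (-2.3 − (-0.1400))² + … = 6.7920
population σ = √(6.7920 / 5) = √1.3584 = 1.1655%
IR = μ / tracking error = -0.1400 / 1.1655 = -0.1201

-0.12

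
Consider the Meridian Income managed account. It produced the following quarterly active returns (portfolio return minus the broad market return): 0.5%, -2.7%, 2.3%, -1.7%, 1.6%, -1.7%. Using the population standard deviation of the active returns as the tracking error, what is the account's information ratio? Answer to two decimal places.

-0.15

Mean return r̄ = -1.70 / 6 = -0.2833%
Σ(r − r̄)² = (0.5 − (-0.2833))² + (-2.7 − (-0.2833))² + (2.3 − (-0.2833))² + … = 20.6883
σ = √[20.6883 / 6] = 1.8569%
IR = r̄ / tracking error = -0.2833 / 1.8569 = -0.1526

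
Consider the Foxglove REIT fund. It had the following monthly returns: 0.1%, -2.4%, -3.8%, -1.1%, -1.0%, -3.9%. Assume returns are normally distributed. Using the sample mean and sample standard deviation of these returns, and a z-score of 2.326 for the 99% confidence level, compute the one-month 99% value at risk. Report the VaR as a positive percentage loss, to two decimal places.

5.80

Mean return r̄ = -12.10 / 6 = -2.0167%
Σ(r − r̄)² = (0.1 − (-2.0167))² + (-2.4 − (-2.0167))² + … = 13.2283
sample σ = √(13.2283 / 5) = √2.6457 = 1.6266%
VaR = −(r̄ − z·σ) = −(-2.0167 − 2.326 × 1.6266) = −(-5.8002) = 5.8002%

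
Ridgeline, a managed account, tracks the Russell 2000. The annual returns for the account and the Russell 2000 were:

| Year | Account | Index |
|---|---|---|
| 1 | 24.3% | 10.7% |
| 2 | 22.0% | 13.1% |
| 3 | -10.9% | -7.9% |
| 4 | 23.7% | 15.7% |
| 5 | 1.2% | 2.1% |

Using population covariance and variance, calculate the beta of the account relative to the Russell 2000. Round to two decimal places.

r̄p = 12.0600%,  r̄m = 6.7400%
Cov = Σ(rp − r̄p)(rm − r̄m) / 5 = 120.5016
Var(rm) = Σ(rm − r̄m)² / 5 = 74.4544
β = Cov / Var = 120.5016 / 74.4544 = 1.6185

1.62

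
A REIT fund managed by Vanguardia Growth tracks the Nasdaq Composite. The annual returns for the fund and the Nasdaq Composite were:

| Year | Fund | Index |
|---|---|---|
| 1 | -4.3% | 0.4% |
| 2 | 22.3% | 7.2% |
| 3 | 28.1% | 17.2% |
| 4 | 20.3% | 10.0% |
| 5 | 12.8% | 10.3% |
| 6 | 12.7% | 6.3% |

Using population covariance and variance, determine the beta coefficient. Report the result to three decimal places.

r̄p = 15.3167%,  r̄m = 8.5667%
Cov = Σ(rp − r̄p)(rm − r̄m) / 6 = 44.9556
Var(rm) = Σ(rm − r̄m)² / 6 = 25.5489
β = Cov / Var = 44.9556 / 25.5489 = 1.7596

1.760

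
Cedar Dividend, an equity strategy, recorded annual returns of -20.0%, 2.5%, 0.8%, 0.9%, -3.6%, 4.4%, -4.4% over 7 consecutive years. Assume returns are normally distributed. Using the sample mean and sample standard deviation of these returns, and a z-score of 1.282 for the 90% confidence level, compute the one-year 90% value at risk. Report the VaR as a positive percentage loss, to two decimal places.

Mean return μ = -19.40 / 7 = -2.7714%
Σ(r − μ)² = (-20 − (-2.7714))² + (2.5 − (-2.7714))² + (0.8 − (-2.7714))² + … = 405.6143
sample σ = √(405.6143 / 6) = √67.6024 = 8.2221%
VaR = −(μ − z·σ) = −(-2.7714 − 1.282 × 8.2221) = −(-13.3121) = 13.3121%

13.31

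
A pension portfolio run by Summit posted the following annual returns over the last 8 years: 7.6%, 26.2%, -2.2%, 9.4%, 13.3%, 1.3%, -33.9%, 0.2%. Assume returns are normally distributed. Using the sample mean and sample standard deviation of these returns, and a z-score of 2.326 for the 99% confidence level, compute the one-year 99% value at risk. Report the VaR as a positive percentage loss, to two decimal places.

r̄ = (7.6 + 26.2 − 2.2 + 9.4 + 13.3 + 1.3 − 33.9 + 0.2) / 8 = 2.7375%
Σ(r − r̄)² = (7.6 − 2.7375)² + (26.2 − 2.7375)² + … = 2105.2788
σ = √[2105.2788 / 7] = 17.3423%
VaR = −(r̄ − z·σ) = −(2.7375 − 2.326 × 17.3423) = −(-37.6007) = 37.6007%

37.60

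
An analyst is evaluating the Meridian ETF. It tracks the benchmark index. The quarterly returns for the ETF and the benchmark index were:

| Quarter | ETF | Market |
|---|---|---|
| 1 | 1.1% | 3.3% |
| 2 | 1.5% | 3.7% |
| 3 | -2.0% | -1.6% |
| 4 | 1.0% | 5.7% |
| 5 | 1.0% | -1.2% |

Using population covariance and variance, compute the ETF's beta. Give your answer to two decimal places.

r̄p = 0.5200%,  r̄m = 1.9800%
Cov = Σ(rp − r̄p)(rm − r̄m) / 5 = 2.3464
Var(rm) = Σ(rm − r̄m)² / 5 = 8.2936
β = Cov / Var = 2.3464 / 8.2936 = 0.2829

0.28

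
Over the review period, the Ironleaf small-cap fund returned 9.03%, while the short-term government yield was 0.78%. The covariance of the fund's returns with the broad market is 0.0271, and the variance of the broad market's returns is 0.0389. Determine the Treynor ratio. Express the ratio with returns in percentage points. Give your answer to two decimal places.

11.84

β = Cov / Var = 0.0271 / 0.0389 = 0.6967
Treynor = (Rp − Rf) / β = (9.03% − 0.78%) / 0.6967 = 8.25 / 0.6967 = 11.8415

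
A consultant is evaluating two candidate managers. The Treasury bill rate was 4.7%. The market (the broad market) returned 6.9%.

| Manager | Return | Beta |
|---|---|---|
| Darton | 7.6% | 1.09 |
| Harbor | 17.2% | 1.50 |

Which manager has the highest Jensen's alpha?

Darton: α = 7.6% − [4.7% + 1.09 × (6.9% − 4.7%)] = 0.502
Harbor: α = 17.2% − [4.7% + 1.50 × (6.9% − 4.7%)] = 9.200
Highest: Harbor (9.200).

Harbor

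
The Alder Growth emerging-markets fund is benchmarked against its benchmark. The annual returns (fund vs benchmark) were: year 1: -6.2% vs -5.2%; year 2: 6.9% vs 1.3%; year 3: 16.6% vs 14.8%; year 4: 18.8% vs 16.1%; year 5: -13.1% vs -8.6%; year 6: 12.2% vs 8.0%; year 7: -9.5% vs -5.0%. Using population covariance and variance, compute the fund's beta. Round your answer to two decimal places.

1.27

r̄p = 3.6714%,  r̄m = 3.0571%
Cov = Σ(rp − r̄p)(rm − r̄m) / 7 = 109.8231
Var(rm) = Σ(rm − r̄m)² / 7 = 86.3596
β = Cov / Var = 109.8231 / 86.3596 = 1.2717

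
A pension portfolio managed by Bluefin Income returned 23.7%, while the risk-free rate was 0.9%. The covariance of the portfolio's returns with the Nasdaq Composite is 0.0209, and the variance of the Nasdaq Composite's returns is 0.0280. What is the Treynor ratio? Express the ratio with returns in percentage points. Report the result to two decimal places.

30.55

β = Cov / Var = 0.0209 / 0.0280 = 0.7464
Treynor = (Rp − Rf) / β = (23.7% − 0.9%) / 0.7464 = 22.80 / 0.7464 = 30.5466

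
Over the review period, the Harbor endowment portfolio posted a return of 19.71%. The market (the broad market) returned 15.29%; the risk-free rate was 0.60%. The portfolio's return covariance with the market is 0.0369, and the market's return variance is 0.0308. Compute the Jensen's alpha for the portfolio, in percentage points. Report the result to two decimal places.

1.51

β = Cov / Var = 0.0369 / 0.0308 = 1.1981
E[R] = Rf + β(Rm − Rf) = 0.60% + 1.1981 × (15.29% − 0.60%) = 18.2001%
α = Rp − E[R] = 19.71% − 18.2001% = 1.5099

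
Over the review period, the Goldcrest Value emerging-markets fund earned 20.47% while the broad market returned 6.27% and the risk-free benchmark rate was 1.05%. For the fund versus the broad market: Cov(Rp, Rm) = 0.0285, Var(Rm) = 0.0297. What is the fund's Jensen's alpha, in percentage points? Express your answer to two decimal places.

β = Cov / Var = 0.0285 / 0.0297 = 0.9596
E[R] = Rf + β(Rm − Rf) = 1.05% + 0.9596 × (6.27% − 1.05%) = 6.0591%
α = Rp − E[R] = 20.47% − 6.0591% = 14.4109

14.41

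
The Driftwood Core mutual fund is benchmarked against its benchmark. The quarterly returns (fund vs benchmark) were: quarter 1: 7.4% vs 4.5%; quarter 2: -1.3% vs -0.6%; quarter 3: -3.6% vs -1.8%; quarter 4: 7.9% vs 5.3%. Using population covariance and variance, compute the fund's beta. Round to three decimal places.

r̄p = 2.6000%,  r̄m = 1.8500%
Cov = Σ(rp − r̄p)(rm − r̄m) / 4 = 15.7975
Var(rm) = Σ(rm − r̄m)² / 4 = 9.5625
β = Cov / Var = 15.7975 / 9.5625 = 1.6520

1.652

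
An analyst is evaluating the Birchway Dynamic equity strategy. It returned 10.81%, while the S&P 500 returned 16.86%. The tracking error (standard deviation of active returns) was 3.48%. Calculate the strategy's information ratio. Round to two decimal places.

IR = (Rp − Rb) / TE = (10.81% − 16.86%) / 3.48% = -6.05% / 3.48% = -1.7385

-1.74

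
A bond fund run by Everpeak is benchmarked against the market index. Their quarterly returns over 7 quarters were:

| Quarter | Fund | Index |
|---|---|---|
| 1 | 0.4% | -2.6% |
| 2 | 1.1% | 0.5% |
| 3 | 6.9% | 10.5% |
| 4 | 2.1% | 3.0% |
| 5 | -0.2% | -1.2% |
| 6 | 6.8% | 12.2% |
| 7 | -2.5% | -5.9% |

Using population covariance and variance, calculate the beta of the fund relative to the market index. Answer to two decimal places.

0.52

r̄p = 2.0857%,  r̄m = 2.3571%
Cov = Σ(rp − r̄p)(rm − r̄m) / 7 = 20.2565
Var(rm) = Σ(rm − r̄m)² / 7 = 38.9224
β = Cov / Var = 20.2565 / 38.9224 = 0.5204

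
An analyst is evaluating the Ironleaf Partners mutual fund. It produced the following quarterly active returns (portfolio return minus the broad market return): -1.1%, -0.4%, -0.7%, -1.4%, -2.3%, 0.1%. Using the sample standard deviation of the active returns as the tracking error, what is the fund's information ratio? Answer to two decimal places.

μ = (-1.1 − 0.4 − 0.7 − 1.4 − 2.3 + 0.1) / 6 = -5.80 / 6 = -0.9667%
Sample std dev = √[3.5133 / 5] = 0.8382%
IR = μ / tracking error = -0.9667 / 0.8382 = -1.1533

-1.15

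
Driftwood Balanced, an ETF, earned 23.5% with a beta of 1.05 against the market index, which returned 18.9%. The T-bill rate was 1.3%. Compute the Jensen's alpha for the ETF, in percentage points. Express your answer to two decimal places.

CAPM expected return = Rf + β(Rm − Rf) = 1.3% + 1.05 × (18.9% − 1.3%) = 1.3 + 1.05 × 17.60 = 19.7800%
Jensen's α = Rp − E[R] = 23.5% − 19.7800% = 3.7200

3.72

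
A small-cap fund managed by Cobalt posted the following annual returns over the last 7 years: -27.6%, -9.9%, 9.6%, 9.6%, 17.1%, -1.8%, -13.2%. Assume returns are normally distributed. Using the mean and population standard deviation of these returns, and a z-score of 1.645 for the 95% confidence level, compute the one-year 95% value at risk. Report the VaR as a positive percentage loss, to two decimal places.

26.21

Mean return r̄ = -16.20 / 7 = -2.3143%
Σ(r − r̄)² = 1476.4886; population σ = √(1476.4886/7) = 14.5233%
VaR = −(r̄ − z·σ) = −(-2.3143 − 1.645 × 14.5233) = −(-26.2051) = 26.2051%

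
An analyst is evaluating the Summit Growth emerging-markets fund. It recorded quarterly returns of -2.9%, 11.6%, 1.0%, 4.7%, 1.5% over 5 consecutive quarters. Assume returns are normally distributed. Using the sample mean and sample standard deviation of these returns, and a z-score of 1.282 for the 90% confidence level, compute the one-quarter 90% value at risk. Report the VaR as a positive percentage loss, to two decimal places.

r̄ = (-2.9 + 11.6 + 1 + 4.7 + 1.5) / 5 = 15.90 / 5 = 3.1800%
Σ(r − r̄)² = (-2.9 − 3.1800)² + (11.6 − 3.1800)² + (1 − 3.1800)² + … = 117.7480
sample σ = √(117.7480 / 4) = √29.4370 = 5.4256%
VaR = −(r̄ − z·σ) = −(3.1800 − 1.282 × 5.4256) = −(-3.7756) = 3.7756%

3.78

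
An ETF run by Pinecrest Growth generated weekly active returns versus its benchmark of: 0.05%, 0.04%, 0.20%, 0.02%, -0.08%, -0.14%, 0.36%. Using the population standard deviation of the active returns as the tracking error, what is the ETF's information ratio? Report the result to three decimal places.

r̄ = (0.05 + 0.04 + 0.2 + 0.02 − 0.08 − 0.14 + 0.36) / 7 = 0.450 / 7 = 0.0643%
Σ(r − r̄)² = (0.05 − 0.0643)² + (0.04 − 0.0643)² + (0.2 − 0.0643)² + … = 0.1712
σ = √[0.1712 / 7] = 0.1564%
IR = r̄ / tracking error = 0.0643 / 0.1564 = 0.4111

0.411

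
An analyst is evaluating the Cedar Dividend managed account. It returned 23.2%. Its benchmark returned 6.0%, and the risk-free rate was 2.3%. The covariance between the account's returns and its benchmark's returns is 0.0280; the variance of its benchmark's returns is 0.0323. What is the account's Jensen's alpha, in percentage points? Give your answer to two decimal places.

17.69

β = Cov / Var = 0.0280 / 0.0323 = 0.8669
E[R] = Rf + β(Rm − Rf) = 2.3% + 0.8669 × (6.0% − 2.3%) = 5.5075%
α = Rp − E[R] = 23.2% − 5.5075% = 17.6925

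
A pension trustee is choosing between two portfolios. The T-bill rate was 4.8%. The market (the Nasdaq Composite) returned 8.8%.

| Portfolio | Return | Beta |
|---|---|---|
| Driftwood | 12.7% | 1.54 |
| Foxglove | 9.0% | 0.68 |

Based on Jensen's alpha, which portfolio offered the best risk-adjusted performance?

Driftwood: α = 12.7% − [4.8% + 1.54 × (8.8% − 4.8%)] = 1.740
Foxglove: α = 9.0% − [4.8% + 0.68 × (8.8% − 4.8%)] = 1.480
Highest: Driftwood (1.740).

Driftwood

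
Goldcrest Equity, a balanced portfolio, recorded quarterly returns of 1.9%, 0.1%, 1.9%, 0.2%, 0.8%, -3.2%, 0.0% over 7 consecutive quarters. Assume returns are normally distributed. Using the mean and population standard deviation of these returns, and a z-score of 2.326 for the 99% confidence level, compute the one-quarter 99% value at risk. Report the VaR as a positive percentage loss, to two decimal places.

3.46

μ = (1.9 + 0.1 + 1.9 + 0.2 + 0.8 − 3.2 + 0) / 7 = 0.2429%
Σ(r − μ)² = 17.7371; population σ = √(17.7371/7) = 1.5918%
VaR = −(μ − z·σ) = −(0.2429 − 2.326 × 1.5918) = −(-3.4596) = 3.4596%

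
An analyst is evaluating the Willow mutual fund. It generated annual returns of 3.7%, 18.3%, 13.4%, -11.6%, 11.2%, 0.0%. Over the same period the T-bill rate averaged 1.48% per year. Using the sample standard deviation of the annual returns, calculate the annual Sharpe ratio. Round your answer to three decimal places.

Mean return μ = 35.00 / 6 = 5.8333%
Sample std dev = √[583.9733 / 5] = 10.8072%
Sharpe = (μ − rf) / σ = (5.8333 − 1.48) / 10.8072 = 4.3533 / 10.8072 = 0.4028

0.403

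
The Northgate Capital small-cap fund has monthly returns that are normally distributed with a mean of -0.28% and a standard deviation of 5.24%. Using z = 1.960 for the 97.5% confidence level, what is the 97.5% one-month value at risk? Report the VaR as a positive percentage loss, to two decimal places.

VaR (as % loss) = −(μ − z·σ) = −(-0.28% − 1.960 × 5.24%) = −(-10.5504%) = 10.5504%

10.55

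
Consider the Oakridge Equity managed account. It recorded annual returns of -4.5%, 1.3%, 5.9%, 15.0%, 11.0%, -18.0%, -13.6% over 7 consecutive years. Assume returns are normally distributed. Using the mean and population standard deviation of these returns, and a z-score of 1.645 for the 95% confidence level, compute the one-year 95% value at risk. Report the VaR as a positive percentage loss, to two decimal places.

Mean return r̄ = -2.90 / 7 = -0.4143%
Population σ = √[Σ(r − r̄)² / 7] = √[910.5086 / 7] = √130.0727 = 11.4049%
VaR = −(r̄ − z·σ) = −(-0.4143 − 1.645 × 11.4049) = −(-19.1754) = 19.1754%

19.18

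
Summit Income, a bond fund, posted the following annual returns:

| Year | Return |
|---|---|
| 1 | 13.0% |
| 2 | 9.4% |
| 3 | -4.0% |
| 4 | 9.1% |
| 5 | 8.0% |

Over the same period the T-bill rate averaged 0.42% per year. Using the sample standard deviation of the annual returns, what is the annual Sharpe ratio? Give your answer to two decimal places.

μ = (13 + 9.4 − 4 + 9.1 + 8) / 5 = 35.50 / 5 = 7.1000%
Σ(r − μ)² = (13 − 7.1000)² + (9.4 − 7.1000)² + … = 168.1200
σ = √[168.1200 / 4] = 6.4831%
Sharpe = (μ − rf) / σ = (7.1000 − 0.42) / 6.4831 = 6.6800 / 6.4831 = 1.0304

1.03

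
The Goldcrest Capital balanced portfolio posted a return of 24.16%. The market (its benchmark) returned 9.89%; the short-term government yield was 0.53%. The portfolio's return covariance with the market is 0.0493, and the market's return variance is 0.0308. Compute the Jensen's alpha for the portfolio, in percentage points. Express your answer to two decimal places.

8.65

β = Cov / Var = 0.0493 / 0.0308 = 1.6006
E[R] = Rf + β(Rm − Rf) = 0.53% + 1.6006 × (9.89% − 0.53%) = 15.5116%
α = Rp − E[R] = 24.16% − 15.5116% = 8.6484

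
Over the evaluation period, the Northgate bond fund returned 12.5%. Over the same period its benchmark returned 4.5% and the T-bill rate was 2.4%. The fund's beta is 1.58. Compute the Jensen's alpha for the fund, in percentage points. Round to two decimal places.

6.78

CAPM expected return = Rf + β(Rm − Rf) = 2.4% + 1.58 × (4.5% − 2.4%) = 2.4 + 1.58 × 2.10 = 5.7180%
Jensen's α = Rp − E[R] = 12.5% − 5.7180% = 6.7820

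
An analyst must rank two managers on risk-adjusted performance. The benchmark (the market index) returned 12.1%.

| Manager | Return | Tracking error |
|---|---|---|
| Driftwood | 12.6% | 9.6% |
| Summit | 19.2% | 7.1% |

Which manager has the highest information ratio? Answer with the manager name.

Driftwood: IR = (12.6% − 12.1%) / 9.6% = 0.052
Summit: IR = (19.2% − 12.1%) / 7.1% = 1.000
Highest: Summit (1.000).

Summit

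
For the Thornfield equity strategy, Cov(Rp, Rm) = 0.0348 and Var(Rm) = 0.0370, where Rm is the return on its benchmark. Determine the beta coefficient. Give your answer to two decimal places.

0.94

β = Cov(Rp, Rm) / Var(Rm) = 0.0348 / 0.0370 = 0.9405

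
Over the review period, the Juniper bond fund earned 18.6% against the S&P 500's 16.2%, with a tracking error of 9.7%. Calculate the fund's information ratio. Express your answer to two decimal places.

IR = (Rp − Rb) / TE = (18.6% − 16.2%) / 9.7% = 2.40% / 9.7% = 0.2474

0.25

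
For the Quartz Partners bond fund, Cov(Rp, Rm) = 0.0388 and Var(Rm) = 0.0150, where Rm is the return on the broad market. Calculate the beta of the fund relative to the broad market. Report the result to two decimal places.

2.59

β = Cov(Rp, Rm) / Var(Rm) = 0.0388 / 0.0150 = 2.5867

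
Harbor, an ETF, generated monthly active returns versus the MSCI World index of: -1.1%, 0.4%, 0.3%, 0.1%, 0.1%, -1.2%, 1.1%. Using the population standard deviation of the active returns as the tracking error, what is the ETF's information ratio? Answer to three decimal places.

-0.056

r̄ = (-1.1 + 0.4 + 0.3 + 0.1 + 0.1 − 1.2 + 1.1) / 7 = -0.0429%
Σ(r − r̄)² = (-1.1 − (-0.0429))² + (0.4 − (-0.0429))² + (0.3 − (-0.0429))² + … = 4.1171
σ = √[4.1171 / 7] = 0.7669%
IR = r̄ / tracking error = -0.0429 / 0.7669 = -0.0559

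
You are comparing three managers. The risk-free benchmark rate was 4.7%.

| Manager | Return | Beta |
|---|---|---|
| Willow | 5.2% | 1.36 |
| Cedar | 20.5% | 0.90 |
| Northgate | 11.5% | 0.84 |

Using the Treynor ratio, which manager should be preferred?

Willow: Treynor = (5.2% − 4.7%) / 1.36 = 0.368
Cedar: Treynor = (20.5% − 4.7%) / 0.90 = 17.556
Northgate: Treynor = (11.5% − 4.7%) / 0.84 = 8.095
Highest: Cedar (17.556).

Cedar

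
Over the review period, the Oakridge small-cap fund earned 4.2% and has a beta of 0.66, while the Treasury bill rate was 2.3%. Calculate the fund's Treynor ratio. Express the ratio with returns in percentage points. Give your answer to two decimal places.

2.88

Treynor = (Rp − Rf) / β = (4.2% − 2.3%) / 0.66 = 1.90 / 0.66 = 2.8788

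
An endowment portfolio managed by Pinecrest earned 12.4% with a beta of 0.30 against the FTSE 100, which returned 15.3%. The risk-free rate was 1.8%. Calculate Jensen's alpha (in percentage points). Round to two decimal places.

6.55

CAPM expected return = Rf + β(Rm − Rf) = 1.8% + 0.30 × (15.3% − 1.8%) = 1.8 + 0.30 × 13.50 = 5.8500%
Jensen's α = Rp − E[R] = 12.4% − 5.8500% = 6.5500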